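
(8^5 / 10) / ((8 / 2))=4096 / 5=819.20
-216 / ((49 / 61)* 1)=-13176 / 49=-268.90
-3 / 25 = -0.12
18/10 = 9/5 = 1.80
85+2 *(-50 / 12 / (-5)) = 260 / 3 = 86.67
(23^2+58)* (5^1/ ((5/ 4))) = 2348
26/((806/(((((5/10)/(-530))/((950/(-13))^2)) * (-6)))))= 507/14828075000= 0.00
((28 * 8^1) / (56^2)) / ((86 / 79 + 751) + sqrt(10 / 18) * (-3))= 6241 * sqrt(5) / 49421554280 + 938757 / 9884310856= 0.00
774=774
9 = 9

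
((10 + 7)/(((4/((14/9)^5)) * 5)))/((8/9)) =285719/32805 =8.71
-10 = -10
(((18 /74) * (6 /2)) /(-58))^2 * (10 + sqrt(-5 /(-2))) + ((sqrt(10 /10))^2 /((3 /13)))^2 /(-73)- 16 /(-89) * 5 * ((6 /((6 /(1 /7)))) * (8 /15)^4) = -260050305420151 /1060316154717750 + 729 * sqrt(10) /9210632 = -0.25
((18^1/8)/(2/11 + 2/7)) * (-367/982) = -28259/15712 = -1.80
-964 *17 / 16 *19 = -77843 / 4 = -19460.75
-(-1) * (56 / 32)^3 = 343 / 64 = 5.36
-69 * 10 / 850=-69 / 85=-0.81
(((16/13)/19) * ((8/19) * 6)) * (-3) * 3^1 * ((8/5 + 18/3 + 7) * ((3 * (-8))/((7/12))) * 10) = 290635776/32851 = 8847.09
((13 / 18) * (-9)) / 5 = -13 / 10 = -1.30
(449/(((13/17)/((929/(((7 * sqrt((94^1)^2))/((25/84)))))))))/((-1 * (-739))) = 0.33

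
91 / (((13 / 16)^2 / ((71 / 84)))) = 4544 / 39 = 116.51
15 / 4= 3.75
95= 95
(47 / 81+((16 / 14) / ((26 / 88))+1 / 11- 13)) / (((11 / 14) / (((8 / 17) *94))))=-1031748512 / 2166021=-476.33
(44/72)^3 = 1331/5832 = 0.23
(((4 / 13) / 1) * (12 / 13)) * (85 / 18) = 680 / 507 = 1.34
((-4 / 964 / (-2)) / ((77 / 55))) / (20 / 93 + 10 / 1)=0.00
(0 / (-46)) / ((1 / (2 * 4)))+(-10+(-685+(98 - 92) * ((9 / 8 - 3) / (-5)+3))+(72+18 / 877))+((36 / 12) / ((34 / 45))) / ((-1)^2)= -35707585 / 59636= -598.76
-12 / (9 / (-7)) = 28 / 3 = 9.33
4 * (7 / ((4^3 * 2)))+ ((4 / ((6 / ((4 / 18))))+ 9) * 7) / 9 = 57029 / 7776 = 7.33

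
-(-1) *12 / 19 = 12 / 19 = 0.63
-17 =-17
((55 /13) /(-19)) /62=-55 /15314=-0.00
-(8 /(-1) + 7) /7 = 0.14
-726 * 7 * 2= -10164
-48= -48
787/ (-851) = -787/ 851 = -0.92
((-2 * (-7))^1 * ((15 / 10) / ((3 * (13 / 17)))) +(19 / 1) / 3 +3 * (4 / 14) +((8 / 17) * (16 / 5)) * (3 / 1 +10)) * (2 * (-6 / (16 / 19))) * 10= -7918649 / 1547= -5118.71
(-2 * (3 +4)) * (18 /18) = -14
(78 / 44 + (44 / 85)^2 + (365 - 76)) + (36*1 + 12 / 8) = 328.54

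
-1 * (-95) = 95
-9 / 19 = -0.47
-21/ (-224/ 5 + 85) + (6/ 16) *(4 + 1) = 725/ 536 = 1.35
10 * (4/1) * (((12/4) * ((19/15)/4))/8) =19/4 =4.75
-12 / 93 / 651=-4 / 20181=-0.00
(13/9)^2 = 169/81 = 2.09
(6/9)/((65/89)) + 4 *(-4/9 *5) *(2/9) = -5594/5265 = -1.06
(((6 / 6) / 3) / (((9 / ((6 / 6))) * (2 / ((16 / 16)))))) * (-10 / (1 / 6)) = -10 / 9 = -1.11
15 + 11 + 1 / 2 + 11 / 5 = 287 / 10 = 28.70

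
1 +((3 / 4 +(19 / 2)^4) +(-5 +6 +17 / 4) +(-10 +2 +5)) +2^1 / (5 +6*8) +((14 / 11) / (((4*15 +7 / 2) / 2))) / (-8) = 9653874553 / 1184656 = 8149.10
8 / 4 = 2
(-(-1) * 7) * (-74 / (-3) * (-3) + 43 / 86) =-1029 / 2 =-514.50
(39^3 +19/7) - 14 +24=415322/7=59331.71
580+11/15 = 8711/15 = 580.73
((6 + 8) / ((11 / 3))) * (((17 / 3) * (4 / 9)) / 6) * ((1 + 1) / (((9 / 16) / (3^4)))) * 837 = 4249728 / 11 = 386338.91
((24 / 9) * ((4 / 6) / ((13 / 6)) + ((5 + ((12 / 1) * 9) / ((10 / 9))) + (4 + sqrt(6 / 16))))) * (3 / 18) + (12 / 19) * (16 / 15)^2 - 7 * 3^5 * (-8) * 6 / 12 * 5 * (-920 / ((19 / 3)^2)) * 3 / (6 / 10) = -3901414.28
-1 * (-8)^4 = -4096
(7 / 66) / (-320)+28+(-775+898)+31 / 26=152.19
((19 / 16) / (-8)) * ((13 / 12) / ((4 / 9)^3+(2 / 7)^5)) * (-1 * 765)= 771711304455 / 562675712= 1371.50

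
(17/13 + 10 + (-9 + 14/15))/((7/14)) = 6.48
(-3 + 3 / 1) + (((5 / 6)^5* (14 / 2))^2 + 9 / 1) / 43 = 1022711209 / 2600045568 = 0.39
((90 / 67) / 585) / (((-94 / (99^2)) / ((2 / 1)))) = -19602 / 40937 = -0.48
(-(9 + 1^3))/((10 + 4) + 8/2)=-5/9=-0.56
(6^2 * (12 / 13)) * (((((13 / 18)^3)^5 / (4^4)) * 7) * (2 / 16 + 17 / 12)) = 1019780483896115851 / 95952222101012742144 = 0.01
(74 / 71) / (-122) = -0.01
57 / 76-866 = -3461 / 4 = -865.25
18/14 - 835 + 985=1059/7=151.29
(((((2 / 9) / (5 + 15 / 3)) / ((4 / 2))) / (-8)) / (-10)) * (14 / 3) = 7 / 10800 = 0.00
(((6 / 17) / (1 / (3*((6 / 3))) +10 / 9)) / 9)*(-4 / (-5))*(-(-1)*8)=384 / 1955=0.20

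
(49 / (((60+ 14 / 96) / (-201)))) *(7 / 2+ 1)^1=-2127384 / 2887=-736.88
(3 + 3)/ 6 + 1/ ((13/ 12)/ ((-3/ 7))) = 55/ 91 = 0.60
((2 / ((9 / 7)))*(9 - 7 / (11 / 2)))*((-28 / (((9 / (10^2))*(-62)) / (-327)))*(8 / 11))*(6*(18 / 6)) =-2905504000 / 11253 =-258198.17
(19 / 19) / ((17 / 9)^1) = 9 / 17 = 0.53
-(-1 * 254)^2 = -64516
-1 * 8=-8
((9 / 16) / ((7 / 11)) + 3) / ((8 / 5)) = 2175 / 896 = 2.43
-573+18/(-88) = -573.20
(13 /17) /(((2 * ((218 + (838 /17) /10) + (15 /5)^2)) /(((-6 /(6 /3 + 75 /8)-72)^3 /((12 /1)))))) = -29947500000 /571380719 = -52.41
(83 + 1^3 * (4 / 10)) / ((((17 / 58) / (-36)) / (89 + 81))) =-1741392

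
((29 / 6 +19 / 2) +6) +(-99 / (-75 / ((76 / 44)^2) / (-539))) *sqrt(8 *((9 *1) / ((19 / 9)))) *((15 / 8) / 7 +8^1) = 61 / 3 - 1662633 *sqrt(38) / 100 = -102471.25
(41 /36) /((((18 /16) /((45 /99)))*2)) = 205 /891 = 0.23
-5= -5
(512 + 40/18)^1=4628/9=514.22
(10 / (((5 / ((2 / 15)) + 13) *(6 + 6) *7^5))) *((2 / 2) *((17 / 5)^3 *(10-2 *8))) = -9826 / 42437675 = -0.00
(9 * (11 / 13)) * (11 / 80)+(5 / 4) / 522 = 284879 / 271440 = 1.05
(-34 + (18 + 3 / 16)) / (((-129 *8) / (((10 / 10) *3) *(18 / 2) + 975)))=42251 / 2752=15.35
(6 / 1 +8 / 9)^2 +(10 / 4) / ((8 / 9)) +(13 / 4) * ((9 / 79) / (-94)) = 241879283 / 4812048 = 50.27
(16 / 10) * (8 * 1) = 64 / 5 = 12.80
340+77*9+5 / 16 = 16533 / 16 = 1033.31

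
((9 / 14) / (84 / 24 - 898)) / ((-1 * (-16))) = -9 / 200368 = -0.00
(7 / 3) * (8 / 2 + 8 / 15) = 476 / 45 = 10.58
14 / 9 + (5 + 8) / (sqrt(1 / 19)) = 14 / 9 + 13 * sqrt(19) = 58.22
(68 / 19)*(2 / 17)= 8 / 19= 0.42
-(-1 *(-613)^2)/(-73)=-375769/73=-5147.52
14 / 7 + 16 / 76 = 42 / 19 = 2.21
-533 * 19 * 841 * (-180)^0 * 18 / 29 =-5286294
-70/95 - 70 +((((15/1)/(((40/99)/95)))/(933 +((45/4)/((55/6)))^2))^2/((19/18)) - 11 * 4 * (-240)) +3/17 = 154225333381923267/14684024634694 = 10502.93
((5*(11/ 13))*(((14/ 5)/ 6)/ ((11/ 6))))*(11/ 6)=77/ 39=1.97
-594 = -594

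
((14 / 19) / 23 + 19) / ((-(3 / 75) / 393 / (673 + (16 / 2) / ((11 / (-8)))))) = -599702898975 / 4807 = -124756167.87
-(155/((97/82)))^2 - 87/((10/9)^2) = -16220715223/940900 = -17239.57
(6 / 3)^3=8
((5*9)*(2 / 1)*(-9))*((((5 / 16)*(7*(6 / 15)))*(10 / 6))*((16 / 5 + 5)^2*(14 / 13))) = -2223963 / 26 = -85537.04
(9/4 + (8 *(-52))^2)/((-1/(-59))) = 40841747/4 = 10210436.75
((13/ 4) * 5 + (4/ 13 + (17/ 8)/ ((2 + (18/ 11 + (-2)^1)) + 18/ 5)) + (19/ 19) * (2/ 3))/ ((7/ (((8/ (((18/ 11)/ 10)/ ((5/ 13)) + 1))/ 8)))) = 20745175/ 11741184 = 1.77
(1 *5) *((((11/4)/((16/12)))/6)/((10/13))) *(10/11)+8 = 321/32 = 10.03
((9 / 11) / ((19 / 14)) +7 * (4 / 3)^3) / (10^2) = 48517 / 282150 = 0.17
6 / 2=3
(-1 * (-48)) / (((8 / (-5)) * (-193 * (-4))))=-15 / 386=-0.04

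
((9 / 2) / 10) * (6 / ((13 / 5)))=27 / 26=1.04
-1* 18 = -18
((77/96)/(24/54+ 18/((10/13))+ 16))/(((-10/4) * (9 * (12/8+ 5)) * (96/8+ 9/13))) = -7/645480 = -0.00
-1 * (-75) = 75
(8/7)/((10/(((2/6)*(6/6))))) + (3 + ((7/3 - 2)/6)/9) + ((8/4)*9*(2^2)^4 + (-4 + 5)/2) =13073728/2835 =4611.54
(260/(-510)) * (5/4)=-65/102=-0.64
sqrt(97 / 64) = sqrt(97) / 8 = 1.23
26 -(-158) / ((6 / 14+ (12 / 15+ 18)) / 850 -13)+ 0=5337502 / 386077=13.82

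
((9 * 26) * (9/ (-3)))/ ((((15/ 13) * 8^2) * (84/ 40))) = -507/ 112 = -4.53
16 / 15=1.07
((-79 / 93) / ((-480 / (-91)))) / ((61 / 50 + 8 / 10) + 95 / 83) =-0.05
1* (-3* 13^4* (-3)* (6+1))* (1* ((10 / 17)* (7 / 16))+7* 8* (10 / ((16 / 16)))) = 137100939885 / 136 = 1008095146.21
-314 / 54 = -157 / 27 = -5.81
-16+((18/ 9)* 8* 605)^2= 93702384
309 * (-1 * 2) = -618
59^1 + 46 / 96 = 2855 / 48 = 59.48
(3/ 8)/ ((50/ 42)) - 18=-17.68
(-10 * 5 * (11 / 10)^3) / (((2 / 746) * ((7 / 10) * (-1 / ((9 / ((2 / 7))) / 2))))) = 4468167 / 8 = 558520.88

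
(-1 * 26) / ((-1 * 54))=13 / 27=0.48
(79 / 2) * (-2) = -79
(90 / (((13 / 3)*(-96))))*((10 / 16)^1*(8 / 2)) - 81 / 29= -40221 / 12064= -3.33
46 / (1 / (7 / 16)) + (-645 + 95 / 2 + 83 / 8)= -567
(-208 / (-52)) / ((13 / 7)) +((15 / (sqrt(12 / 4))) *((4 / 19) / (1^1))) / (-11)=28 / 13 - 20 *sqrt(3) / 209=1.99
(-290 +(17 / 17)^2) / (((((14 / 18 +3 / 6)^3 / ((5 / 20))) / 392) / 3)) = -495521712 / 12167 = -40726.70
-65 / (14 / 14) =-65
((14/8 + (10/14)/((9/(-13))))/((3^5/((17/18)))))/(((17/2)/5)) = 905/551124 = 0.00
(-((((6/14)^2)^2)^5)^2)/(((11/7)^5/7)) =-12157665459056928801/8715589886868225536397622339392299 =-0.00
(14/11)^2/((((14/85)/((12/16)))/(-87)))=-155295/242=-641.71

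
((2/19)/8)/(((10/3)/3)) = 9/760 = 0.01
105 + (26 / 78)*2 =317 / 3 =105.67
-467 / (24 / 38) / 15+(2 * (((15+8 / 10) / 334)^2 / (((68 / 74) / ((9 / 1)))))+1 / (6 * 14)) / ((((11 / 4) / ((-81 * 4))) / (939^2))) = -190249664440910089 / 32856030900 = -5790403.14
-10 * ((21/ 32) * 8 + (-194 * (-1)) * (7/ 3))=-27475/ 6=-4579.17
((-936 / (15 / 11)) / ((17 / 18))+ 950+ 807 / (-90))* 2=109271 / 255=428.51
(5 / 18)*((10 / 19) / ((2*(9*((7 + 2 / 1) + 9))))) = 25 / 55404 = 0.00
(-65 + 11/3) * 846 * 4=-207552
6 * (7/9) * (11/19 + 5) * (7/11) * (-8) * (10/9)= -831040/5643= -147.27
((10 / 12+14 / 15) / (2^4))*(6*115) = 76.19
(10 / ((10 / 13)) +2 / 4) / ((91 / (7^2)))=189 / 26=7.27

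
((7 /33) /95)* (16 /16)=7 /3135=0.00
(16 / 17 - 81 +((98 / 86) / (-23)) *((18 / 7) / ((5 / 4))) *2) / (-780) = 6747281 / 65570700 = 0.10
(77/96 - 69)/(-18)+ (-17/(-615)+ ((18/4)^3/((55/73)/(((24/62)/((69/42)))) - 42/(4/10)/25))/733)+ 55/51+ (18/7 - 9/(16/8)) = 5398440378458041/1899348609453120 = 2.84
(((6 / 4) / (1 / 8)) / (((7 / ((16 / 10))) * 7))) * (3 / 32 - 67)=-6423 / 245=-26.22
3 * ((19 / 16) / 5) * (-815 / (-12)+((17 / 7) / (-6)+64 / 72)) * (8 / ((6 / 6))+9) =5567551 / 6720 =828.50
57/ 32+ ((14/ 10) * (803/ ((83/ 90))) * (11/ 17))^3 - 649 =44114943994745124643/ 89894064992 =490743677.00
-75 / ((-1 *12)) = 25 / 4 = 6.25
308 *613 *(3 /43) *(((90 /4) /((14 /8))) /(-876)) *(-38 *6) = 44079.76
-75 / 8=-9.38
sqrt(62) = 7.87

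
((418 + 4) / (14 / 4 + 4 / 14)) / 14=422 / 53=7.96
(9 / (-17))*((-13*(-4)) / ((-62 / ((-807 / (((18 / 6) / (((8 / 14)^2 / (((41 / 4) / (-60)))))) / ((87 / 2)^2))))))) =457380743040 / 1058743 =432003.56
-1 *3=-3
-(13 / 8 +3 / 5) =-89 / 40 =-2.22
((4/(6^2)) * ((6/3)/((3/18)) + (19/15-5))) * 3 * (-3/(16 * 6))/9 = -0.01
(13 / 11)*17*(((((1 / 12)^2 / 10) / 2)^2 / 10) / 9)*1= 221 / 8211456000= 0.00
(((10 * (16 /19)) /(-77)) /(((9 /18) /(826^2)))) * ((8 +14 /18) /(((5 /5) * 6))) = -1231995520 /5643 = -218322.79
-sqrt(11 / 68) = -sqrt(187) / 34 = -0.40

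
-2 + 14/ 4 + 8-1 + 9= 35/ 2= 17.50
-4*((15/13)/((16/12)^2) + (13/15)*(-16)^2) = -694249/780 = -890.06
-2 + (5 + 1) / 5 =-4 / 5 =-0.80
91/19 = 4.79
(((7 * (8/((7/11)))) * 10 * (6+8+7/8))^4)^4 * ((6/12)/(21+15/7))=1300386324212350845187339782025597652329344746143217500000000000000/81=16054152150769763520831360000000000000000000000000000000000000000.00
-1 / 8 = -0.12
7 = 7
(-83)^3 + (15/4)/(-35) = -16010039/28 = -571787.11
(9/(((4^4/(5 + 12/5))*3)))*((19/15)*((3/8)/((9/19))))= 13357/153600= 0.09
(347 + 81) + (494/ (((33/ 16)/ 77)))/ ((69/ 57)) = 1080764/ 69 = 15663.25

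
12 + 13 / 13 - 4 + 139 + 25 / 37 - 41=3984 / 37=107.68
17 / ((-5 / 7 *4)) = -119 / 20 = -5.95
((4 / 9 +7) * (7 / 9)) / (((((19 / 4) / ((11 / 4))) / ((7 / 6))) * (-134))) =-539 / 18468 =-0.03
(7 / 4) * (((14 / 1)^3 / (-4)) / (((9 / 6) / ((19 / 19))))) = -2401 / 3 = -800.33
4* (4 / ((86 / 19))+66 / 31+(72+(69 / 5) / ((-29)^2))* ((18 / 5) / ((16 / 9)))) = 33372846817 / 56052650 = 595.38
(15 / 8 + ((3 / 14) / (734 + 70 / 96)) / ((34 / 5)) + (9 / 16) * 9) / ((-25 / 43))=-20031321369 / 1678709200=-11.93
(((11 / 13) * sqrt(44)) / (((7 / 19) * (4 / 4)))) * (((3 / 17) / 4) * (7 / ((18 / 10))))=1045 * sqrt(11) / 1326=2.61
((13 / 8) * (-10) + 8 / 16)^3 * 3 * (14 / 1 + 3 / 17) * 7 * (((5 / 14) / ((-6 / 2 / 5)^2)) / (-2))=2510888625 / 4352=576950.51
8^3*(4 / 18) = 1024 / 9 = 113.78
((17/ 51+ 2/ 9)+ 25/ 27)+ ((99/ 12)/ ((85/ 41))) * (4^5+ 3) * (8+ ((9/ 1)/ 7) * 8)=1200578584/ 16065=74732.56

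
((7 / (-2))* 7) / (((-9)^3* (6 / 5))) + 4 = 35237 / 8748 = 4.03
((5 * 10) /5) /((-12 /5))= -4.17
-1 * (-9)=9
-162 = -162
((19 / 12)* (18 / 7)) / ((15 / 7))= 19 / 10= 1.90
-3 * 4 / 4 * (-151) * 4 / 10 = 906 / 5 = 181.20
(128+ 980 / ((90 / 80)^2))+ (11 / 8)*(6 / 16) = 4680305 / 5184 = 902.84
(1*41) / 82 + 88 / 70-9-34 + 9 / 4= -5459 / 140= -38.99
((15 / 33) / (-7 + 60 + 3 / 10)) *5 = 250 / 5863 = 0.04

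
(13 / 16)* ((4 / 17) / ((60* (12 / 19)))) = 247 / 48960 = 0.01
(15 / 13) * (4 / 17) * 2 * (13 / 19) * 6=720 / 323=2.23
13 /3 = 4.33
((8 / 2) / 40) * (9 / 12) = 3 / 40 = 0.08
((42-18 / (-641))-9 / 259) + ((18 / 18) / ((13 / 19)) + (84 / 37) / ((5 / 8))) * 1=508130152 / 10791235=47.09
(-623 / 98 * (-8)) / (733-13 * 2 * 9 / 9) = 356 / 4949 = 0.07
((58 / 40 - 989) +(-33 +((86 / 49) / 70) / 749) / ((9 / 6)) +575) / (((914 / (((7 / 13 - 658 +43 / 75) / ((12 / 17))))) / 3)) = 36465479224849187 / 27473120766000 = 1327.31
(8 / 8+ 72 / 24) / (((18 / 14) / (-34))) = -952 / 9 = -105.78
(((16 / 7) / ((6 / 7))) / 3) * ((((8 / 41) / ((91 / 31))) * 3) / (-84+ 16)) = -496 / 190281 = -0.00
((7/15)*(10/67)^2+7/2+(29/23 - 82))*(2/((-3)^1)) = 47841811/929223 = 51.49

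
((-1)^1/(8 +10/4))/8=-1/84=-0.01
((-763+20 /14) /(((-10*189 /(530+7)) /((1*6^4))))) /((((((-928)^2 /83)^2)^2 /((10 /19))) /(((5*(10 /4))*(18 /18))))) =10189587455084025 /64009362775673534154801152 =0.00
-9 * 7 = -63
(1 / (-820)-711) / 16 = -583021 / 13120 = -44.44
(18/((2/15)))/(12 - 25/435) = 11745/1039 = 11.30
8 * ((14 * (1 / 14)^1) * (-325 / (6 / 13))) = -16900 / 3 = -5633.33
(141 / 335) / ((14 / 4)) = 282 / 2345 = 0.12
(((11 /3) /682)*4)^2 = 4 /8649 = 0.00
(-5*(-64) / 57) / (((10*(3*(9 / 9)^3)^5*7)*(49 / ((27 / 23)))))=0.00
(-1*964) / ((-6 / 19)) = 9158 / 3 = 3052.67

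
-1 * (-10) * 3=30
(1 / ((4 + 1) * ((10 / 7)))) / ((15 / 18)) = 21 / 125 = 0.17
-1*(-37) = 37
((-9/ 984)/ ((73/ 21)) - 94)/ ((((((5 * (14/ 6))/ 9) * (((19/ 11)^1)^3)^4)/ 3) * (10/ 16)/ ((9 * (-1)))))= 5149635188431637307591/ 1159279021733878477775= 4.44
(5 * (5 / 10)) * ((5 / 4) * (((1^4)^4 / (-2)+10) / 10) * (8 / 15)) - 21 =-233 / 12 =-19.42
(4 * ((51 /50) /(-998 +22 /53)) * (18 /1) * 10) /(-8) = 8109 /88120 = 0.09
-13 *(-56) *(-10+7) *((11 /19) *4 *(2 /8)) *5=-120120 /19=-6322.11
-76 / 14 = -38 / 7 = -5.43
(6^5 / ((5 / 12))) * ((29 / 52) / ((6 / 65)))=112752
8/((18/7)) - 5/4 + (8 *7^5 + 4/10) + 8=24203927/180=134466.26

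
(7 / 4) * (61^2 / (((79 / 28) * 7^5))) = 3721 / 27097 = 0.14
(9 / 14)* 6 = 3.86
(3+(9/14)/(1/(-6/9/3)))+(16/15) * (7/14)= 3.39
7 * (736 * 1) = 5152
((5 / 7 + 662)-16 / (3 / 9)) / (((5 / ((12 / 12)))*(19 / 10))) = 8606 / 133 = 64.71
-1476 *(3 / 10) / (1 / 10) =-4428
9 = 9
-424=-424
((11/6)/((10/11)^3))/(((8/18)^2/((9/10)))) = 3557763/320000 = 11.12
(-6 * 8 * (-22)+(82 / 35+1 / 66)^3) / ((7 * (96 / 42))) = 13178280345623 / 197222256000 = 66.82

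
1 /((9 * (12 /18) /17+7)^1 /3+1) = 51 /176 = 0.29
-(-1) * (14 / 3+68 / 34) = 20 / 3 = 6.67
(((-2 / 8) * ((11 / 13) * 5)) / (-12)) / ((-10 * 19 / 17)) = -187 / 23712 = -0.01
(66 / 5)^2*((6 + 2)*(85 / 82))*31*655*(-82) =-2405801376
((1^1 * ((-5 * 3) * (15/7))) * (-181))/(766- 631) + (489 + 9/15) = 532.70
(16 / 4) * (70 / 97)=280 / 97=2.89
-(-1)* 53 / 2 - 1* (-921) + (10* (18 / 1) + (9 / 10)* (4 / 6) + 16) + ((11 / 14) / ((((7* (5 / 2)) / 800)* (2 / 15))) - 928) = 237889 / 490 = 485.49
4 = 4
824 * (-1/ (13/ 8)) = -6592/ 13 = -507.08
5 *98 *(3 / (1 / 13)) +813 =19923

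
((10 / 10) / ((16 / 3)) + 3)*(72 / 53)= 459 / 106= 4.33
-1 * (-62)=62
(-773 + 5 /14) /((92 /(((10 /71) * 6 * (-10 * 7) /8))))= 811275 /13064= 62.10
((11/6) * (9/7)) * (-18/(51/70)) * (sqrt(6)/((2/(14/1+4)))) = -8910 * sqrt(6)/17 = -1283.82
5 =5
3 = 3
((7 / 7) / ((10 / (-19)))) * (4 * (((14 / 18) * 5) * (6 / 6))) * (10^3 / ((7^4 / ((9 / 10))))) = -3800 / 343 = -11.08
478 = 478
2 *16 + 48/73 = 2384/73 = 32.66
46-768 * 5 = -3794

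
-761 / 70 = -10.87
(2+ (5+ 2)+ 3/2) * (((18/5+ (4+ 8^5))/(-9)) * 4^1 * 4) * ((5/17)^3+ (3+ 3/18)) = -143923996216/73695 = -1952968.26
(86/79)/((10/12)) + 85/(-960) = 1.22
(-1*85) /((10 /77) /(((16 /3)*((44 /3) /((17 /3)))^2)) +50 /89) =-1804367488 /12002923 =-150.33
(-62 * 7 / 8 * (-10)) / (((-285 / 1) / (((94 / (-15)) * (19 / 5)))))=10199 / 225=45.33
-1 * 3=-3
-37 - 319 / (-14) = -199 / 14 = -14.21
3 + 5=8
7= 7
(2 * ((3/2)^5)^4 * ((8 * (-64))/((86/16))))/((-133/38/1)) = 3486784401/19264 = 181000.02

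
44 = 44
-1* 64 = -64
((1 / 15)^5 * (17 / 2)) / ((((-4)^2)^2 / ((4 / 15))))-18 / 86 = -0.21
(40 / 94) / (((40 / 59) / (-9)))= -531 / 94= -5.65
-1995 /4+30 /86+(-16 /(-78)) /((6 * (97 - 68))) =-290864237 /583596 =-498.40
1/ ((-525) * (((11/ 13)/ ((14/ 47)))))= -0.00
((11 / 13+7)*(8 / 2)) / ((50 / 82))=16728 / 325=51.47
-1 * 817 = -817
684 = 684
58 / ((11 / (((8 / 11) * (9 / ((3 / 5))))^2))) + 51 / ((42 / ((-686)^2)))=761419178 / 1331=572065.50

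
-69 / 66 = -23 / 22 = -1.05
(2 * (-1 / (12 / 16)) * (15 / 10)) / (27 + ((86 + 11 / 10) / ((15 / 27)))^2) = -10000 / 61517421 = -0.00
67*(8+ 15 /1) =1541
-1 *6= -6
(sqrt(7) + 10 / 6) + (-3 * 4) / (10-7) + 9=sqrt(7) + 20 / 3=9.31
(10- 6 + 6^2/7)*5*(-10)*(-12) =5485.71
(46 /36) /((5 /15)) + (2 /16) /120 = 3.83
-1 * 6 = -6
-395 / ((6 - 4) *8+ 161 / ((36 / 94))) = -1422 / 1571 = -0.91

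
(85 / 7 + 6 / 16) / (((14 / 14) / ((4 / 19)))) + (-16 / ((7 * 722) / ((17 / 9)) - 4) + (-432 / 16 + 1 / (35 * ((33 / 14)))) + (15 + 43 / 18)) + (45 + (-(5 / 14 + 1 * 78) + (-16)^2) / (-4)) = -76311441439 / 11960376120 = -6.38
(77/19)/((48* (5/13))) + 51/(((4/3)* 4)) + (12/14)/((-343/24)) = 53221183/5474280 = 9.72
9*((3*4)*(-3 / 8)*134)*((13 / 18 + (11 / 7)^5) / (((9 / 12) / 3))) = -3759595254 / 16807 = -223692.23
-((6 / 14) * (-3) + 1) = 2 / 7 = 0.29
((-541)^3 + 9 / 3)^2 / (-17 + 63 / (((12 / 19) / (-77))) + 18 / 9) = -100286751889658896 / 30783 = -3257861543373.25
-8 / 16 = -0.50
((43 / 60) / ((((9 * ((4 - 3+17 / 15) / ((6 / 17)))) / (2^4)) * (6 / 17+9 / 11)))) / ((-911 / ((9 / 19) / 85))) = -473 / 429609380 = -0.00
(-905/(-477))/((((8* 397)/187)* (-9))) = -169235/13634568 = -0.01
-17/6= -2.83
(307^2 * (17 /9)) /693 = 1602233 /6237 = 256.89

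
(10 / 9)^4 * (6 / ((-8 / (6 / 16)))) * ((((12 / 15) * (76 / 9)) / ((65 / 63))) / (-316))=6650 / 748683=0.01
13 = 13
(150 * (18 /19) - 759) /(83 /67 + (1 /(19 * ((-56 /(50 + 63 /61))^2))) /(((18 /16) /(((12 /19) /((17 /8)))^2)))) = -14938268575272987 /30081120969001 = -496.60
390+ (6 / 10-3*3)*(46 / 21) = 1858 / 5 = 371.60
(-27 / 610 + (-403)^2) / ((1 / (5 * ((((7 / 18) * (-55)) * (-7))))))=266992202785 / 2196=121581148.81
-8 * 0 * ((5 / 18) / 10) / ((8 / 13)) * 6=0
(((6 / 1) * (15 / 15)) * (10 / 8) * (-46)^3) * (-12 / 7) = 8760240 / 7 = 1251462.86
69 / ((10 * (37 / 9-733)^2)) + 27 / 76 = 0.36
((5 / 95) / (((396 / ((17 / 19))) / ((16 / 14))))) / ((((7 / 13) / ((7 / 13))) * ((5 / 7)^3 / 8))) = 13328 / 4467375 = 0.00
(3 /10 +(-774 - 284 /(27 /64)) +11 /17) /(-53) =6638233 /243270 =27.29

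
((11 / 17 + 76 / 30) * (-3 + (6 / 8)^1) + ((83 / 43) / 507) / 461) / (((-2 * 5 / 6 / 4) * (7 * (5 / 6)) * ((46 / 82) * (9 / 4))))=8020340228104 / 3438445544625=2.33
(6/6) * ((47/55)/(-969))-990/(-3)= 17587303/53295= 330.00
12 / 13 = 0.92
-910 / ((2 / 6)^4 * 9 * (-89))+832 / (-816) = 91.00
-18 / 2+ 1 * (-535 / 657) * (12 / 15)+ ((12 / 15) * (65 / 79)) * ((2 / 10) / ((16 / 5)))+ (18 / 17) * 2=-26444623 / 3529404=-7.49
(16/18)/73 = 8/657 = 0.01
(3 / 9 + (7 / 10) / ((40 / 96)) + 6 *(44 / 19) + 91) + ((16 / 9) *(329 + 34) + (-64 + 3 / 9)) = 327073 / 475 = 688.57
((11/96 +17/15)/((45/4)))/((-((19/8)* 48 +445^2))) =-599/1069950600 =-0.00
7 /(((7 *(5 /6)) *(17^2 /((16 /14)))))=48 /10115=0.00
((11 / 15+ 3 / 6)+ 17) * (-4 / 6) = -547 / 45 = -12.16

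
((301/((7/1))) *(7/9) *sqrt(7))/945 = 43 *sqrt(7)/1215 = 0.09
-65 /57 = -1.14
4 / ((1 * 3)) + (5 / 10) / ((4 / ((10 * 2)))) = 23 / 6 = 3.83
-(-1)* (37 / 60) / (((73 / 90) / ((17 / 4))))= 1887 / 584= 3.23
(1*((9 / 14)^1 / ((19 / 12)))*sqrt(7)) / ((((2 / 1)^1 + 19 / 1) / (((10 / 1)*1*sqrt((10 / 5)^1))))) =180*sqrt(14) / 931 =0.72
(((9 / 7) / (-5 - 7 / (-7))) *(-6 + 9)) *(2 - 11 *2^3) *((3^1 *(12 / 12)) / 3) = 1161 / 14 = 82.93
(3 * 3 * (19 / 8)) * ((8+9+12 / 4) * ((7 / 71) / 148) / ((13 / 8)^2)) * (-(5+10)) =-1.62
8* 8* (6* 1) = 384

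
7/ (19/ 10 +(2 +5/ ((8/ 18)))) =140/ 303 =0.46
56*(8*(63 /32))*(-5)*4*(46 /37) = -811440 /37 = -21930.81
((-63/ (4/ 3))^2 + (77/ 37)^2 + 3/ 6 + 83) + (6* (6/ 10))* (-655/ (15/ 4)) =185263309/ 109520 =1691.59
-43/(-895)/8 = 43/7160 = 0.01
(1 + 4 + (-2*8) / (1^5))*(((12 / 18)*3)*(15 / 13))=-330 / 13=-25.38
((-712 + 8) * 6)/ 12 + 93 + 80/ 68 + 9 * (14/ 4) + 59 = -5689/ 34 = -167.32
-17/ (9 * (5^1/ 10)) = -34/ 9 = -3.78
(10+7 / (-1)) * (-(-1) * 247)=741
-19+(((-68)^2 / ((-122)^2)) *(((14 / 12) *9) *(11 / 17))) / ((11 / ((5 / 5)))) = -69985 / 3721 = -18.81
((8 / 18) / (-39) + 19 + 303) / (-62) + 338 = 3621269 / 10881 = 332.81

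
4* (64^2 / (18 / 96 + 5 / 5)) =262144 / 19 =13797.05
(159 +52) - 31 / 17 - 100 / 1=109.18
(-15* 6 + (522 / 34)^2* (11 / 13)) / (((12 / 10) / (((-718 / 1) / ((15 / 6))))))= -98414106 / 3757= -26194.86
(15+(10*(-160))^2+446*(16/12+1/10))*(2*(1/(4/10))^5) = 12003066875/24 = 500127786.46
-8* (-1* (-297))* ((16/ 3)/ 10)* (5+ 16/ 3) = -65472/ 5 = -13094.40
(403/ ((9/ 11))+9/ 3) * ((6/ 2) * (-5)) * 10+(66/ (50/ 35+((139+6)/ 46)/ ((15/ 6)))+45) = -96468667/ 1299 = -74263.79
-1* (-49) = 49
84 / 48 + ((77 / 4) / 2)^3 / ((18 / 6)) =459221 / 1536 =298.97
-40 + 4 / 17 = -676 / 17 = -39.76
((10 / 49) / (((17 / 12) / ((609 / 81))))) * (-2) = -2.17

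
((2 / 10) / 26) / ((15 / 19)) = 19 / 1950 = 0.01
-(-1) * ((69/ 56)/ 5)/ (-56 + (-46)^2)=69/ 576800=0.00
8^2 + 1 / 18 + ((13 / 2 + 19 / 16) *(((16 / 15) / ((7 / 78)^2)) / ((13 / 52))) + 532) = 20588573 / 4410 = 4668.61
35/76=0.46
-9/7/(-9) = 1/7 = 0.14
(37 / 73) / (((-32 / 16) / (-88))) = 1628 / 73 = 22.30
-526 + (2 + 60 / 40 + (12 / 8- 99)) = -620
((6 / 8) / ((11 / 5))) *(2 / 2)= 15 / 44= 0.34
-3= -3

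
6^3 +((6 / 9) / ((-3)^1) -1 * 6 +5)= 214.78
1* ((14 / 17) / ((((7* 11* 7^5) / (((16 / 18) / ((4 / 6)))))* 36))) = 2 / 84858543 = 0.00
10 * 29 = 290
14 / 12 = 7 / 6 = 1.17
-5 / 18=-0.28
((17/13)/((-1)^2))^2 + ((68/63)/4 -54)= -52.02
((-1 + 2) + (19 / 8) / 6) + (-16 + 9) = -269 / 48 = -5.60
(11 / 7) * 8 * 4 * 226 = 79552 / 7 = 11364.57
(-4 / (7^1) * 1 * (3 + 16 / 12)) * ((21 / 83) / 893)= -52 / 74119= -0.00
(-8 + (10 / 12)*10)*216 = 72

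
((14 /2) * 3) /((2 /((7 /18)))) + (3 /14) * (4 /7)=2473 /588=4.21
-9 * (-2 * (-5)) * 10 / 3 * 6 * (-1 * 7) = 12600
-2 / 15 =-0.13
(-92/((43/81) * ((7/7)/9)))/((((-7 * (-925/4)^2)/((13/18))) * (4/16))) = 3100032/257543125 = 0.01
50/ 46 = 25/ 23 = 1.09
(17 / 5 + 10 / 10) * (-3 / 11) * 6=-36 / 5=-7.20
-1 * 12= -12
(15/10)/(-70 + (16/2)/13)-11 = -19883/1804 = -11.02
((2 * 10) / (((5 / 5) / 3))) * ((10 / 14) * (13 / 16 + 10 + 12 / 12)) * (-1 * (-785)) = 1589625 / 4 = 397406.25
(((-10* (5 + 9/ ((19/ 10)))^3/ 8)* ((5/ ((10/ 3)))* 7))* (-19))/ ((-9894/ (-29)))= 6426599375/ 9524624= 674.74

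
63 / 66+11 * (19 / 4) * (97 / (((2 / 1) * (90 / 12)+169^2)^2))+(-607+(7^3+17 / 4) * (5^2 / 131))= -133717149326837 / 247726944256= -539.78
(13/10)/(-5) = -13/50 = -0.26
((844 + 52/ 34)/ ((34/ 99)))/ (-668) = -711513/ 193052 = -3.69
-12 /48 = -1 /4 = -0.25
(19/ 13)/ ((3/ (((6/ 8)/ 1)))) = 19/ 52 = 0.37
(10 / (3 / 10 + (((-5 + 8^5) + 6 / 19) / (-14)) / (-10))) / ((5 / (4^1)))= 3040 / 89043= 0.03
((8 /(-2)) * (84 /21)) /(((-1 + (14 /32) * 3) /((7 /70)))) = -128 /25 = -5.12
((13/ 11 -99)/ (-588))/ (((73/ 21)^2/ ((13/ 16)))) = 10491/ 937904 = 0.01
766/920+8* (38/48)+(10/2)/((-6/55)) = -17787/460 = -38.67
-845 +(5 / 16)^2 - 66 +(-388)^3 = -14953467623 / 256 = -58411982.90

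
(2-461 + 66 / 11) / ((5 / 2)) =-906 / 5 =-181.20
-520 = -520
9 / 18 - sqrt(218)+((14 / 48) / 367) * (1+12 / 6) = 1475 / 2936 - sqrt(218) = -14.26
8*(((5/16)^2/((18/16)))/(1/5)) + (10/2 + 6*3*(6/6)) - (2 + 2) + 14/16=1681/72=23.35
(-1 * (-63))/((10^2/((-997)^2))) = 62622567/100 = 626225.67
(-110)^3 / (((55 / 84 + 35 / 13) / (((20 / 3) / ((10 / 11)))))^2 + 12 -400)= 85354453184000 / 24868329807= 3432.26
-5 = -5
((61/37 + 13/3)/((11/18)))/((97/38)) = 151392/39479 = 3.83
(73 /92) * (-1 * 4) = -73 /23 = -3.17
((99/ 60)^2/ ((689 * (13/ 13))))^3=1291467969/ 20933297216000000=0.00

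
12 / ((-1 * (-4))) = 3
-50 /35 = -10 /7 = -1.43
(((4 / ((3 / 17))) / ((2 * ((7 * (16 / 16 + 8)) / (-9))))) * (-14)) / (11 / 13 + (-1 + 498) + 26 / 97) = 42874 / 942183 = 0.05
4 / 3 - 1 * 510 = -1526 / 3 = -508.67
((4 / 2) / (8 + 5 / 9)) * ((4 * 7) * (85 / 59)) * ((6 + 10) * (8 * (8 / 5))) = 1253376 / 649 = 1931.24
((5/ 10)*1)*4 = 2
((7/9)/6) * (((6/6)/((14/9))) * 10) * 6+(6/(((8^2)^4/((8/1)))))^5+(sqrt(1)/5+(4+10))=121694457621910022543683507717311/6338253001141147007483516026880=19.20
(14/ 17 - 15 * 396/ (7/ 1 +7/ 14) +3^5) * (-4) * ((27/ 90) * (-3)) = -167742/ 85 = -1973.44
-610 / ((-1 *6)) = 305 / 3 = 101.67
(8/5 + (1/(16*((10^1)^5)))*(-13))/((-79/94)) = -120319389/63200000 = -1.90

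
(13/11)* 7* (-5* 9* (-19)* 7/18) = 60515/22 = 2750.68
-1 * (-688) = 688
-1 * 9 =-9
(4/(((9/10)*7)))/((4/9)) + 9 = 73/7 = 10.43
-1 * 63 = -63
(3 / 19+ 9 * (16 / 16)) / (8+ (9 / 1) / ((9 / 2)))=87 / 95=0.92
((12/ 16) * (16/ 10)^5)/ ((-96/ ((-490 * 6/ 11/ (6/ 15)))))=75264/ 1375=54.74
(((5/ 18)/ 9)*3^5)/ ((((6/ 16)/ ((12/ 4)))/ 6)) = 360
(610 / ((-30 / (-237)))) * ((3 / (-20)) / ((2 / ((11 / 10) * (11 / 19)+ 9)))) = -26470767 / 7600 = -3483.00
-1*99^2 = -9801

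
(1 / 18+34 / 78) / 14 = 115 / 3276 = 0.04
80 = 80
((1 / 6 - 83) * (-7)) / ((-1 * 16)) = -3479 / 96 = -36.24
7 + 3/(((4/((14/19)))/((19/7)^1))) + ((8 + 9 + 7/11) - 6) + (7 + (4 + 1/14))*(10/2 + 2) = 1074/11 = 97.64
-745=-745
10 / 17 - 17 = -279 / 17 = -16.41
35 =35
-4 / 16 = -1 / 4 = -0.25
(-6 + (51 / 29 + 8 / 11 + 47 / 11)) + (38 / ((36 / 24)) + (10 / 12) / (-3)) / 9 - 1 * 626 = -2924305 / 4698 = -622.46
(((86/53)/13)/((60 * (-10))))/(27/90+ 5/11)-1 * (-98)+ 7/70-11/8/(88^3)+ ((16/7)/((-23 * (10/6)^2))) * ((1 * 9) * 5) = 6604517626923283/68447843143680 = 96.49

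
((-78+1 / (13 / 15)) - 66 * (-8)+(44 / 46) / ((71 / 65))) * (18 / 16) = 86365215 / 169832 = 508.53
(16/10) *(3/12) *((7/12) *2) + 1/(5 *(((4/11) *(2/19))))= 683/120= 5.69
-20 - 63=-83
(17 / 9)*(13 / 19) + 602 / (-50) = -45946 / 4275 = -10.75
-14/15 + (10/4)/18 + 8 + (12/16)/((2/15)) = 4619/360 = 12.83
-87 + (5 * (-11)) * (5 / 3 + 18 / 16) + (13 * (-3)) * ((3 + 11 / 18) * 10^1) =-13191 / 8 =-1648.88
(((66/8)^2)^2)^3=1667889514952984961/16777216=99413962063.37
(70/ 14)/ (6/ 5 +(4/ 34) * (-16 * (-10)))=425/ 1702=0.25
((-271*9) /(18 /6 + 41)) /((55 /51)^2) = -6343839 /133100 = -47.66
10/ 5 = 2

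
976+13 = 989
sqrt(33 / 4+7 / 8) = sqrt(146) / 4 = 3.02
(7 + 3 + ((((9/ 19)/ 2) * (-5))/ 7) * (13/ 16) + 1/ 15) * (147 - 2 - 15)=8240453/ 6384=1290.80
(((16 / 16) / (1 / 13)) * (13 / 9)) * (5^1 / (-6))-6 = -1169 / 54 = -21.65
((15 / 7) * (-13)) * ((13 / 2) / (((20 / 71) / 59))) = -2123823 / 56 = -37925.41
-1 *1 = -1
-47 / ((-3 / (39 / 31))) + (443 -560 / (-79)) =1150536 / 2449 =469.80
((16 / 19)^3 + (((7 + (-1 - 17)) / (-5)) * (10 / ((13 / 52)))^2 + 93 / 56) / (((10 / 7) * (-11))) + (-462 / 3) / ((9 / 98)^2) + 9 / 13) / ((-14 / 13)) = 17162.11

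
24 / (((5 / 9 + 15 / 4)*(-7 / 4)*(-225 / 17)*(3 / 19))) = 41344 / 27125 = 1.52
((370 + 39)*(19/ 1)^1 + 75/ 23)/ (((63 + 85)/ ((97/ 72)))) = 2168047/ 30636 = 70.77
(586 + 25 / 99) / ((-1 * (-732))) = 58039 / 72468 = 0.80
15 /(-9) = -5 /3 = -1.67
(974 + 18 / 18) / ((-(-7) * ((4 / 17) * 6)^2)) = 93925 / 1344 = 69.88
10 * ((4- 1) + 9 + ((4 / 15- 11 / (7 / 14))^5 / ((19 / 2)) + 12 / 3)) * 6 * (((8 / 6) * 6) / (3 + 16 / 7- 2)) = -1649500303528448 / 22123125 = -74560004.68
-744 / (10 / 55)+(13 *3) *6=-3858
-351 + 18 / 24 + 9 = -1365 / 4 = -341.25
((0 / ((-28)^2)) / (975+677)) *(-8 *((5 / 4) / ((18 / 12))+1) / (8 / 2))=0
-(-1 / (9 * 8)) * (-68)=-17 / 18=-0.94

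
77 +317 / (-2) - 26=-215 / 2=-107.50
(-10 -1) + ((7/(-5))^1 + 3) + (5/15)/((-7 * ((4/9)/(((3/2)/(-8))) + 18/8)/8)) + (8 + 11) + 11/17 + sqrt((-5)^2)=142416/7735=18.41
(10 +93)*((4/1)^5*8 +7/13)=10969809/13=843831.46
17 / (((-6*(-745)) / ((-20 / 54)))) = -17 / 12069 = -0.00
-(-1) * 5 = 5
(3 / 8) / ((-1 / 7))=-21 / 8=-2.62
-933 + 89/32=-29767/32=-930.22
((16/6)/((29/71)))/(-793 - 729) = -284/66207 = -0.00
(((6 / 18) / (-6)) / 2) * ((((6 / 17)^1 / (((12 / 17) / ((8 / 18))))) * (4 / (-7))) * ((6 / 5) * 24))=32 / 315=0.10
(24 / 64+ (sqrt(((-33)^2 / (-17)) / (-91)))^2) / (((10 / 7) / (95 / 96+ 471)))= 201679261 / 565760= 356.47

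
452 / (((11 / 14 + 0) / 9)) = 56952 / 11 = 5177.45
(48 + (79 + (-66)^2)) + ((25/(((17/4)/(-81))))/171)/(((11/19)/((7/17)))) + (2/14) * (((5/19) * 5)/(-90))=34102889963/7610526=4481.02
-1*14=-14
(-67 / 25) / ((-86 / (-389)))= -26063 / 2150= -12.12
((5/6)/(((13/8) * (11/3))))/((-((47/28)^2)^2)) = -12293120/697794383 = -0.02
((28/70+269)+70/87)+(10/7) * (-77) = 69689/435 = 160.20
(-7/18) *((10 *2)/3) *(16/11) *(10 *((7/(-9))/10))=7840/2673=2.93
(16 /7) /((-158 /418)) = -3344 /553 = -6.05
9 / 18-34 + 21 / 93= -2063 / 62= -33.27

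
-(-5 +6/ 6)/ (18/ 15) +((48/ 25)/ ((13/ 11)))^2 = 1892602/ 316875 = 5.97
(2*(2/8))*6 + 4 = 7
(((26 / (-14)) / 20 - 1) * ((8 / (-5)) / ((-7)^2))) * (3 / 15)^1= 306 / 42875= 0.01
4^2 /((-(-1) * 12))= 4 /3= 1.33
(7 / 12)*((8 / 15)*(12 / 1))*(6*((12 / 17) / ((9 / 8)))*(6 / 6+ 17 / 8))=2240 / 51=43.92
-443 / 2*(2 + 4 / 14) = -3544 / 7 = -506.29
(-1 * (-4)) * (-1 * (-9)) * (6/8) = 27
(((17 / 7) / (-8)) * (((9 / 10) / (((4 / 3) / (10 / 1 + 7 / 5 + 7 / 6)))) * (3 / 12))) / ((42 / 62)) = -0.95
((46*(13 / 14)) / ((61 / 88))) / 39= 2024 / 1281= 1.58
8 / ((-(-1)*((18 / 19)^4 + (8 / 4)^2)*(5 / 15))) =781926 / 156565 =4.99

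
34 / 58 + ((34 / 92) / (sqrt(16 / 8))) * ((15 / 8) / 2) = 255 * sqrt(2) / 1472 + 17 / 29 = 0.83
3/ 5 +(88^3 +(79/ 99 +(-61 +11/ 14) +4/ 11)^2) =6579025350593/ 9604980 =684959.82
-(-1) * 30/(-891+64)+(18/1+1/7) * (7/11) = 104699/9097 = 11.51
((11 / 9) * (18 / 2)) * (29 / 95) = 319 / 95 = 3.36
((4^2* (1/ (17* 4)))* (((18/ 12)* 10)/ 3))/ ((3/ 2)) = 40/ 51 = 0.78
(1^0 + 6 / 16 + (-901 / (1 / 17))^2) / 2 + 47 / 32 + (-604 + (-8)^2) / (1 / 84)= 3752316373 / 32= 117259886.66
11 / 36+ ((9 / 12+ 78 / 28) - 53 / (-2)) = 3823 / 126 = 30.34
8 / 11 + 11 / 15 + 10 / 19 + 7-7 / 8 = 203447 / 25080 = 8.11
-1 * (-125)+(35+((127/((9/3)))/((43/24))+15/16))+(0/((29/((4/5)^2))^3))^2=126981/688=184.57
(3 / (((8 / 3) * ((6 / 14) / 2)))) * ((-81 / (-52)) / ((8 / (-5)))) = -8505 / 1664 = -5.11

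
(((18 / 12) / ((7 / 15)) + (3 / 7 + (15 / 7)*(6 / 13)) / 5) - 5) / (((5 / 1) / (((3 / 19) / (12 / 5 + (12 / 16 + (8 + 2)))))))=-8202 / 2273635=-0.00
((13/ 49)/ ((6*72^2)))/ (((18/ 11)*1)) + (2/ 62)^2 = 27571151/ 26363812608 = 0.00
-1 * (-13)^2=-169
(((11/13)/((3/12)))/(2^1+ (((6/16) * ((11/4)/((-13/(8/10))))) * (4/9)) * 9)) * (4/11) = 160/227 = 0.70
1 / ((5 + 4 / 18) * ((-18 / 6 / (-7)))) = 21 / 47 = 0.45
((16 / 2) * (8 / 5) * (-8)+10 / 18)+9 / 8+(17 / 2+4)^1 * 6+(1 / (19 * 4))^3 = -508059803 / 19753920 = -25.72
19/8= 2.38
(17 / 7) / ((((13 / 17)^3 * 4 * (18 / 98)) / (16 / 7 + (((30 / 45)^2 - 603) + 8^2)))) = -2821756985 / 711828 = -3964.10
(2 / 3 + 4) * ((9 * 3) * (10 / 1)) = 1260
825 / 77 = 75 / 7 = 10.71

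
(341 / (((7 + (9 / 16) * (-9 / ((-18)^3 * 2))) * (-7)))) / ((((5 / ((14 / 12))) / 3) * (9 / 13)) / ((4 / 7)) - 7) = 20427264 / 15467711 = 1.32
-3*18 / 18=-3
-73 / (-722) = 73 / 722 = 0.10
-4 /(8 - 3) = -4 /5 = -0.80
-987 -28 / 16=-3955 / 4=-988.75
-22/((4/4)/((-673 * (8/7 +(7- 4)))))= 61339.14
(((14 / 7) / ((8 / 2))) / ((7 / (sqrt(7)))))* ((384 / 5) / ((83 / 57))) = 9.97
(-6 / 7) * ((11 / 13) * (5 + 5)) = -660 / 91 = -7.25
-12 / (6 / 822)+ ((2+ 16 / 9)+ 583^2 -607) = 337641.78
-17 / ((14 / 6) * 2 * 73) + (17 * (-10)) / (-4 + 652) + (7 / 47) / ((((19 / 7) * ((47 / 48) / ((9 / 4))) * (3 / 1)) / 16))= 2503103549 / 6948886644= 0.36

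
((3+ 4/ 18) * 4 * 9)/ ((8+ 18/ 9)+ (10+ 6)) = 58/ 13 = 4.46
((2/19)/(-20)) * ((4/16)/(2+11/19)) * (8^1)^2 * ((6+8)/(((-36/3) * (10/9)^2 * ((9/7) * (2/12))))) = 18/125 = 0.14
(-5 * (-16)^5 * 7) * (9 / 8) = 41287680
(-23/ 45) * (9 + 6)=-23/ 3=-7.67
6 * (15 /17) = 90 /17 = 5.29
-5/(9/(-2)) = 10/9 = 1.11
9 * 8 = 72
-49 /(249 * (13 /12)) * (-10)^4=-1960000 /1079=-1816.50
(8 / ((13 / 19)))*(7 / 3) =1064 / 39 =27.28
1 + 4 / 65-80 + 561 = 31334 / 65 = 482.06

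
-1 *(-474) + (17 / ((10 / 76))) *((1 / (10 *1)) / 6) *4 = 36196 / 75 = 482.61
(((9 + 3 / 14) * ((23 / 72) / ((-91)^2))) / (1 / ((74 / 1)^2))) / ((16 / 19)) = 25724879 / 11129664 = 2.31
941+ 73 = 1014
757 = 757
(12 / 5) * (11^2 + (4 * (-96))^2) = 1770924 / 5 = 354184.80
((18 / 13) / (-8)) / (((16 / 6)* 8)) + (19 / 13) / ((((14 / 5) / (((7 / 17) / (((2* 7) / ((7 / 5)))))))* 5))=-83 / 21760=-0.00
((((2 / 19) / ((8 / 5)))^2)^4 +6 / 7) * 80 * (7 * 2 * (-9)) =-8640.00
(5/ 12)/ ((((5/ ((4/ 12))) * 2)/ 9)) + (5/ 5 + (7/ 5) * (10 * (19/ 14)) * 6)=921/ 8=115.12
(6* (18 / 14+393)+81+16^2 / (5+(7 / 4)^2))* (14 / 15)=895222 / 387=2313.24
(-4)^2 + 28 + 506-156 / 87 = 15898 / 29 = 548.21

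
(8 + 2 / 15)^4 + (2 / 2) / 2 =443117537 / 101250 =4376.47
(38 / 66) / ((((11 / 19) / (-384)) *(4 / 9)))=-103968 / 121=-859.24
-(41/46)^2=-1681/2116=-0.79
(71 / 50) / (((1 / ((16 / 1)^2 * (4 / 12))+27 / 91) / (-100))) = -3308032 / 7185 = -460.41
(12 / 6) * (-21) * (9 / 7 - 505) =21156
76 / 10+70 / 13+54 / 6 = 1429 / 65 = 21.98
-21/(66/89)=-623/22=-28.32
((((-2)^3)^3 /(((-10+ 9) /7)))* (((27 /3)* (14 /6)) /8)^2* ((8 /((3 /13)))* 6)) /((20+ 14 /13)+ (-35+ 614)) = 66777984 /7801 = 8560.18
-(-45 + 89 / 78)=3421 / 78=43.86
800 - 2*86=628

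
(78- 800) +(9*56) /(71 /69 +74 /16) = -1975154 /3121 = -632.86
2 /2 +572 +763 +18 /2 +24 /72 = 4036 /3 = 1345.33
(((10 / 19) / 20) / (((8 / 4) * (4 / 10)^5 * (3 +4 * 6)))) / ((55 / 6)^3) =25 / 404624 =0.00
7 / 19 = 0.37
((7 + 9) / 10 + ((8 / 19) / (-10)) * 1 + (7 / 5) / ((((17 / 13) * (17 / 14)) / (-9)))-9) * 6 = -2533062 / 27455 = -92.26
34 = 34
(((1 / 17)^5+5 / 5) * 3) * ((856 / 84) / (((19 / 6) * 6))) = 303849612 / 188840981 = 1.61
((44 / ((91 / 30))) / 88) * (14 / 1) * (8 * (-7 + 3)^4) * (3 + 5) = 37809.23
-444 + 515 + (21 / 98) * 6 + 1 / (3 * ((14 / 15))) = 1017 / 14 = 72.64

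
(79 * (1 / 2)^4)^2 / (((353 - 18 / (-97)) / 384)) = 1816131 / 68518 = 26.51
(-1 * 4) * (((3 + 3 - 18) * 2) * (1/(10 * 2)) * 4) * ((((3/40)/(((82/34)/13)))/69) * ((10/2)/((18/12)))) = 1768/4715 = 0.37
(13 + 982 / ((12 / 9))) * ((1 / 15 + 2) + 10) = 271319 / 30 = 9043.97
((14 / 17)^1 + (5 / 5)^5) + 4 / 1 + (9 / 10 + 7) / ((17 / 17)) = 2333 / 170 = 13.72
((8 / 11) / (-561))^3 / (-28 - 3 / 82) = 41984 / 540263478547089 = 0.00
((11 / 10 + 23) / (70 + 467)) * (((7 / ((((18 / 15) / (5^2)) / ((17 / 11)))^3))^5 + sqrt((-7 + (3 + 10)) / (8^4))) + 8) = 241 * sqrt(6) / 343680 + 329527192623141878639819172270627112587370043658671947603 / 10547106195993634678976154501120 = 31243374865070975791538690.00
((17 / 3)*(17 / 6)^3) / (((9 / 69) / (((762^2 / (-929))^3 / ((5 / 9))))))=-1741003316484052165992 / 4008825445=-434292622707.11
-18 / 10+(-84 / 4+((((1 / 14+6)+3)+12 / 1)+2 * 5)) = 579 / 70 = 8.27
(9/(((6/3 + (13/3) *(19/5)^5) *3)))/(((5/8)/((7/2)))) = 157500/32208037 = 0.00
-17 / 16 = -1.06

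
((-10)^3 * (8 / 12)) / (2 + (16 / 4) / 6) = -250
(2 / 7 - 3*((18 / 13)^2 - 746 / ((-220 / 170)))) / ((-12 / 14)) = 22575335 / 11154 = 2023.97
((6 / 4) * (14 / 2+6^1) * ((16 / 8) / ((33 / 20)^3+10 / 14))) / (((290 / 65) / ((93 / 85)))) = 264045600 / 143738587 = 1.84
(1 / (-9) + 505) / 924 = 1136 / 2079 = 0.55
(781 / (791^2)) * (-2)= -1562 / 625681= -0.00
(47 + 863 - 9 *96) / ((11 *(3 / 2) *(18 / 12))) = 1.86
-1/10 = -0.10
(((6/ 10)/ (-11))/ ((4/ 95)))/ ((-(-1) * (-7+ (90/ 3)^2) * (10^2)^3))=-3/ 2068000000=-0.00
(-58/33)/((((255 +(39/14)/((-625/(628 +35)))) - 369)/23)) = 11672500/33770781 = 0.35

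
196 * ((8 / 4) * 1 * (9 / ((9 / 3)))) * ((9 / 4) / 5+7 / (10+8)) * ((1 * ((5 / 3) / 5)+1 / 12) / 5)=7399 / 90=82.21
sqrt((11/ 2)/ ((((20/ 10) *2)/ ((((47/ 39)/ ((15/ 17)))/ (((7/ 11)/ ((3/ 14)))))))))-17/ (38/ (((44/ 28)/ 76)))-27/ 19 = -28915/ 20216 + 11 *sqrt(155805)/ 5460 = -0.64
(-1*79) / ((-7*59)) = 79 / 413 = 0.19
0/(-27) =0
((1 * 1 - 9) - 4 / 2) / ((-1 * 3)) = 10 / 3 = 3.33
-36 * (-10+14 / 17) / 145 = 5616 / 2465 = 2.28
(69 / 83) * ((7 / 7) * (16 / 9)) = 368 / 249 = 1.48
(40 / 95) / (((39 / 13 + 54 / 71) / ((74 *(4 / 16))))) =10508 / 5073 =2.07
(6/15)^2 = 4/25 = 0.16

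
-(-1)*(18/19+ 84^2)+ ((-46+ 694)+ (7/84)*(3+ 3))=292807/38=7705.45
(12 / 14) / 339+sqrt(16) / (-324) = -629 / 64071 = -0.01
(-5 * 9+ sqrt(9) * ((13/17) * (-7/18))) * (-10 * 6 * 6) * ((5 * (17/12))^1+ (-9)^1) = -538315/17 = -31665.59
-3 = -3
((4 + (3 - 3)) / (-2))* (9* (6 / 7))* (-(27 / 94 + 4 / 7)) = 30510 / 2303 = 13.25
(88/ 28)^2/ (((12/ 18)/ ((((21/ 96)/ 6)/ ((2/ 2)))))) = 121/ 224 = 0.54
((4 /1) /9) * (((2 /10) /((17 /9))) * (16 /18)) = 0.04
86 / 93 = 0.92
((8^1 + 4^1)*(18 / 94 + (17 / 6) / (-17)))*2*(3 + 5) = 224 / 47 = 4.77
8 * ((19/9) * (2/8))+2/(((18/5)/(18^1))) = 128/9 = 14.22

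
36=36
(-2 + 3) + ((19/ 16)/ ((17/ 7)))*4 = 2.96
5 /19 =0.26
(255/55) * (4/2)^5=1632/11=148.36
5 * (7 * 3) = 105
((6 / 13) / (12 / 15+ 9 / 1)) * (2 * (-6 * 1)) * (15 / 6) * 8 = -7200 / 637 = -11.30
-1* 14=-14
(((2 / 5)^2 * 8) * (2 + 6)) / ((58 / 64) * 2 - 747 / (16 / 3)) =-1024 / 13825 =-0.07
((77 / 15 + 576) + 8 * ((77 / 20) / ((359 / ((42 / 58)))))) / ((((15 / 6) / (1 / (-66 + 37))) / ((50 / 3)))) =-133.61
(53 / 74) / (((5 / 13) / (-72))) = -24804 / 185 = -134.08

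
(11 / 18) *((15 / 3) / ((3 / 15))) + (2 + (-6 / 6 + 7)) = 419 / 18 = 23.28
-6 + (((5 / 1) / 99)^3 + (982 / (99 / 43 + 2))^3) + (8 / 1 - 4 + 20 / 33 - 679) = 73050057740298803374 / 6143569405875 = 11890491.16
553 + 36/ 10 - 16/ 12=8329/ 15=555.27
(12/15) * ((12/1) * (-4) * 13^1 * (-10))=4992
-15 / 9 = -5 / 3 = -1.67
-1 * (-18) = 18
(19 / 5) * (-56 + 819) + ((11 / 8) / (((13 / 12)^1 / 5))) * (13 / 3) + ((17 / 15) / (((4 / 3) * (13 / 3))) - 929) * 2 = 69504 / 65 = 1069.29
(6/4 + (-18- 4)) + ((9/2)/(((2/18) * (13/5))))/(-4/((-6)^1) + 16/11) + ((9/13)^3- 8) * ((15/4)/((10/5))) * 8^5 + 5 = -28982732801/61516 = -471141.37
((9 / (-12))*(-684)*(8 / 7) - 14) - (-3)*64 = 5350 / 7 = 764.29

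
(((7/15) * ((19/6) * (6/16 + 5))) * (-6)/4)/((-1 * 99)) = 5719/47520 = 0.12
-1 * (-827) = 827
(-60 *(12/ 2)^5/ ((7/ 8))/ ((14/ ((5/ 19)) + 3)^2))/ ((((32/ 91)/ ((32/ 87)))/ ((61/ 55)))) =-4933094400/ 25188559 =-195.85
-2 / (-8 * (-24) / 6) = -0.06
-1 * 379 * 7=-2653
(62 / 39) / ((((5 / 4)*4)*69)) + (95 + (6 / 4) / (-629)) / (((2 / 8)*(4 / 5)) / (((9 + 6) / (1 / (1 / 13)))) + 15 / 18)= 120603390073 / 1277942445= 94.37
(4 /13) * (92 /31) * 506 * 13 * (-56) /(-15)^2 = -10427648 /6975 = -1495.00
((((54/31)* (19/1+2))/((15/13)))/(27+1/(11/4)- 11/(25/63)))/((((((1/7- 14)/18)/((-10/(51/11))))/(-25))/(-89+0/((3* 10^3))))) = -28349392500/51119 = -554576.43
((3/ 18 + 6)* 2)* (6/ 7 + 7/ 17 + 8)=40811/ 357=114.32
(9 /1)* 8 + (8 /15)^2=72.28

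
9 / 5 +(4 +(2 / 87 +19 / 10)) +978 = 857579 / 870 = 985.72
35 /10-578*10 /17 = -673 /2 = -336.50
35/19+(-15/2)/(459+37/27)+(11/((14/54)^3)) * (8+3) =225048211907/32402524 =6945.39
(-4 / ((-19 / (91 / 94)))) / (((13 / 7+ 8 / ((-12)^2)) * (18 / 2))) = 2548 / 215213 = 0.01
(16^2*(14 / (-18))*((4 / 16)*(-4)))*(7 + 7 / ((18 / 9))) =6272 / 3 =2090.67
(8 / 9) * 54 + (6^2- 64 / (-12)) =268 / 3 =89.33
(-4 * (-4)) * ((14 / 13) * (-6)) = -1344 / 13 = -103.38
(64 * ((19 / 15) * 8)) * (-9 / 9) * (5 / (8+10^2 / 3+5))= -9728 / 139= -69.99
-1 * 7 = -7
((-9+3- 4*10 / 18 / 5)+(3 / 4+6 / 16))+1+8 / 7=-1601 / 504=-3.18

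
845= 845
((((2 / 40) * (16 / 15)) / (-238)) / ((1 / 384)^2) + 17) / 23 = -47729 / 68425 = -0.70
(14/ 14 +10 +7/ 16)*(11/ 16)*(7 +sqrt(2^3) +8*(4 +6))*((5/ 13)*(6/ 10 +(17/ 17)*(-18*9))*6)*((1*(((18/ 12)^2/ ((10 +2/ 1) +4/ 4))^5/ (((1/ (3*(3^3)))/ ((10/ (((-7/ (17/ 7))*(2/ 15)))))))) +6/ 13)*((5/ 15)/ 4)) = -353351517036962697/ 124001263812608 - 4061511690080031*sqrt(2)/ 62000631906304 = -2942.22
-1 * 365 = -365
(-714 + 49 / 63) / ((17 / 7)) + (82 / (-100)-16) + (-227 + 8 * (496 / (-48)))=-4744273 / 7650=-620.17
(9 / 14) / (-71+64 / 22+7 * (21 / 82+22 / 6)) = -12177 / 769643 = -0.02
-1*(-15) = 15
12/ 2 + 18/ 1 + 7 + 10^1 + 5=46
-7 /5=-1.40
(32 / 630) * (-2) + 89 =28003 / 315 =88.90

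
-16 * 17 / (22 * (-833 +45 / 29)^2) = -14297 / 799409248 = -0.00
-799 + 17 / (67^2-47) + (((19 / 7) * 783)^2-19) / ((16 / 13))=3194451152791 / 870632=3669117.55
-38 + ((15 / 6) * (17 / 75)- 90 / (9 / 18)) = -6523 / 30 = -217.43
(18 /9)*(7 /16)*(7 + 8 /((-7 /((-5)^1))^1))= 89 /8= 11.12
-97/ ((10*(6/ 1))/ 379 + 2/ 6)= -110289/ 559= -197.30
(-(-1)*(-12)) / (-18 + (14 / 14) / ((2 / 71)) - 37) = 8 / 13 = 0.62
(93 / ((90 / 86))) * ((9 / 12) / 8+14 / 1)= 601183 / 480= 1252.46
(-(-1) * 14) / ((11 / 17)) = 238 / 11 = 21.64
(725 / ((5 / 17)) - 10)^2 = 6027025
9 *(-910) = -8190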